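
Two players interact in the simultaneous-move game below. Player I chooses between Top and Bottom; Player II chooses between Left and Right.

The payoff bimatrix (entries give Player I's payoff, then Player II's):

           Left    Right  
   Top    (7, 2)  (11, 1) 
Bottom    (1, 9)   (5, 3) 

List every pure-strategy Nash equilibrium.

(Top, Left)

(Top, Left): Player I gets 7 ≥ 1 from Bottom, and Player II gets 2 ≥ 1 from Right — Nash equilibrium.
(Top, Right): Player II prefers Left (2 > 1) — not an equilibrium.
(Bottom, Left): Player I prefers Top (7 > 1) — not an equilibrium.
(Bottom, Right): Player I prefers Top (11 > 5); Player II prefers Left (9 > 3) — not an equilibrium.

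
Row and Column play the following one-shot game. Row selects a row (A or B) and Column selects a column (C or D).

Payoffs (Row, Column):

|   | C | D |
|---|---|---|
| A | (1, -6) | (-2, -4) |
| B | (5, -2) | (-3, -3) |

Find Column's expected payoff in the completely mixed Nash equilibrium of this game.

-10/3

First find x, the probability Row plays A, from Column's indifference between C and D: −6x − 2(1−x) = −4x − 3(1−x), giving x = 1/3.
Since Column is indifferent in equilibrium, Column's expected payoff equals the payoff from either column against (1/3, 2/3). Using C: −6(1/3) − 2(2/3) = -10/3.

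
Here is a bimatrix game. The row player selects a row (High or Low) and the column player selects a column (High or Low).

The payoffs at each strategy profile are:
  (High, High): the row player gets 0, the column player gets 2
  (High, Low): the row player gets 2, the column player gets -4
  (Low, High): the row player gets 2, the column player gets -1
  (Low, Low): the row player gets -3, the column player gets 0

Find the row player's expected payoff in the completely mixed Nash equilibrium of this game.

First find y, the probability the column player plays High, from the row player's indifference between High and Low: 2(1−y) = 2y − 3(1−y), giving y = 5/7.
Since the row player is indifferent in equilibrium, the row player's expected payoff equals the payoff from either row against (5/7, 2/7). Using High: 2(2/7) = 4/7.

4/7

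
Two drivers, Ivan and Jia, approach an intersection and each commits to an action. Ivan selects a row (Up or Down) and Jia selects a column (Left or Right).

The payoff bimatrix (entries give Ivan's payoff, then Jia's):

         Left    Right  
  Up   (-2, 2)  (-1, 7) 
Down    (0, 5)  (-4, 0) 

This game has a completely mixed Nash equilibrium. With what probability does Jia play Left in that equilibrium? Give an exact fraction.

3/5

Let q be the probability that Jia plays Left. In a completely mixed equilibrium, Ivan must be indifferent between Up and Down.
Ivan's expected payoff from Up is −2q − (1−q); from Down it is −4(1−q).
Setting these equal: −q − 1 = 4q − 4, so q = 3/5.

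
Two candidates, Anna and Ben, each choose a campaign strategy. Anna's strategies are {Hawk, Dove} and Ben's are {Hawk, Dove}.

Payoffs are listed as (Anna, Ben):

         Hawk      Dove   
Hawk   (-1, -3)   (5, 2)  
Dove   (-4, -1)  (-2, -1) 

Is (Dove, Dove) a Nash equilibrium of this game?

No

At (Dove, Dove), Anna earns -2; switching to Hawk would give 5, so Anna would deviate.
Ben earns -1; switching to Hawk would give -1, so Ben has no profitable deviation.
Since at least one player can profitably deviate, this is not a Nash equilibrium.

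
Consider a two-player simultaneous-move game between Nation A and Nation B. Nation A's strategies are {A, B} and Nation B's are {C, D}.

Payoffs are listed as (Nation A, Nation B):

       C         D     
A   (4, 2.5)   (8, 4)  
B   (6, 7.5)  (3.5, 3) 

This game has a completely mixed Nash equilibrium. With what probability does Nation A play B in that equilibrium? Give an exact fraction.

Let x be the probability that Nation A plays A. In a completely mixed equilibrium, Nation B must be indifferent between C and D.
Nation B's expected payoff from C is 2.5x + 7.5(1−x); from D it is 4x + 3(1−x).
Setting these equal: −5x + 7.5 = x + 3, so x = 3/4.
Therefore Nation A plays B with probability 1 − 3/4 = 1/4.

1/4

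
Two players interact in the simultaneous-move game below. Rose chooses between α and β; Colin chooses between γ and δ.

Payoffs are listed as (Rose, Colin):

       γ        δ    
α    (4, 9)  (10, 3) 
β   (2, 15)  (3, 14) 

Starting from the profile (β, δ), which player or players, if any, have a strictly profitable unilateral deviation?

Both

Rose at (β, δ) earns 3; deviating to α yields 10 — a strict improvement.
Colin earns 14; deviating to γ yields 15 — a strict improvement.
Both Rose and Colin have strictly profitable deviations.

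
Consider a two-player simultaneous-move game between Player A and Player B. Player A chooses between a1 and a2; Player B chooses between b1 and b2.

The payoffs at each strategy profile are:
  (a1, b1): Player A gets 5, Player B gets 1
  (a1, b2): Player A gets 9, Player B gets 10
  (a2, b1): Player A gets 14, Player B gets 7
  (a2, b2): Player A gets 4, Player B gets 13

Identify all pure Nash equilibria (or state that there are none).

(a1, b2)

(a1, b1): Player A prefers a2 (14 > 5); Player B prefers b2 (10 > 1) — not an equilibrium.
(a1, b2): Player A gets 9 ≥ 4 from a2, and Player B gets 10 ≥ 1 from b1 — Nash equilibrium.
(a2, b1): Player B prefers b2 (13 > 7) — not an equilibrium.
(a2, b2): Player A prefers a1 (9 > 4) — not an equilibrium.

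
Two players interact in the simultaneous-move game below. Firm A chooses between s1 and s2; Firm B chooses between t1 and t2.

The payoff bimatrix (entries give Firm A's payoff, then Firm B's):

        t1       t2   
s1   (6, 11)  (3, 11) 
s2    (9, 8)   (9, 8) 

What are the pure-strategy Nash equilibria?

(s2, t1) and (s2, t2)

(s1, t1): Firm A prefers s2 (9 > 6) — not an equilibrium.
(s1, t2): Firm A prefers s2 (9 > 3) — not an equilibrium.
(s2, t1): Firm A gets 9 ≥ 6 from s1, and Firm B gets 8 ≥ 8 from t2 — Nash equilibrium.
(s2, t2): Firm A gets 9 ≥ 3 from s1, and Firm B gets 8 ≥ 8 from t1 — Nash equilibrium.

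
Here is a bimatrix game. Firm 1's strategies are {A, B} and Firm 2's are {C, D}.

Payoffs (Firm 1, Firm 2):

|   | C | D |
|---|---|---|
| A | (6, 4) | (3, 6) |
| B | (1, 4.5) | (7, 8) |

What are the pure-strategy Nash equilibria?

(B, D)

(A, C): Firm 2 prefers D (6 > 4) — not an equilibrium.
(A, D): Firm 1 prefers B (7 > 3) — not an equilibrium.
(B, C): Firm 1 prefers A (6 > 1); Firm 2 prefers D (8 > 4.5) — not an equilibrium.
(B, D): Firm 1 gets 7 ≥ 3 from A, and Firm 2 gets 8 ≥ 4.5 from C — Nash equilibrium.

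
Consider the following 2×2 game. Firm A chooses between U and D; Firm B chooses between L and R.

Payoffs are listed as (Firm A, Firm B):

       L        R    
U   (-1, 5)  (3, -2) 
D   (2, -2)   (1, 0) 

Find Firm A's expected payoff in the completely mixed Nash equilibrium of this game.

First find y, the probability Firm B plays L, from Firm A's indifference between U and D: −y + 3(1−y) = 2y + (1−y), giving y = 2/5.
Since Firm A is indifferent in equilibrium, Firm A's expected payoff equals the payoff from either row against (2/5, 3/5). Using U: −(2/5) + 3(3/5) = 7/5.

7/5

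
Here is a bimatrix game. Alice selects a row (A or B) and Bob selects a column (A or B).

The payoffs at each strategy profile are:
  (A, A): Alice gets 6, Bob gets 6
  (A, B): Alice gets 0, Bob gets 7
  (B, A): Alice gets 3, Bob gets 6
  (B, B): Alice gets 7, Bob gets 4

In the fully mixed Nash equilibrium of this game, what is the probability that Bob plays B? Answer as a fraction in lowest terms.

Let q be the probability that Bob plays A. In a completely mixed equilibrium, Alice must be indifferent between A and B.
Alice's expected payoff from A is 6q; from B it is 3q + 7(1−q).
Setting these equal: 6q = −4q + 7, so q = 7/10.
Therefore Bob plays B with probability 1 − 7/10 = 3/10.

3/10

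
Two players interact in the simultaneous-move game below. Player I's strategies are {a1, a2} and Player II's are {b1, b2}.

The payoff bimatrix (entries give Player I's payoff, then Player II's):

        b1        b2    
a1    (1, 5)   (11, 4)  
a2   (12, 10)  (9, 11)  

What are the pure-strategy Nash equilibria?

none

(a1, b1): Player I prefers a2 (12 > 1) — not an equilibrium.
(a1, b2): Player II prefers b1 (5 > 4) — not an equilibrium.
(a2, b1): Player II prefers b2 (11 > 10) — not an equilibrium.
(a2, b2): Player I prefers a1 (11 > 9) — not an equilibrium.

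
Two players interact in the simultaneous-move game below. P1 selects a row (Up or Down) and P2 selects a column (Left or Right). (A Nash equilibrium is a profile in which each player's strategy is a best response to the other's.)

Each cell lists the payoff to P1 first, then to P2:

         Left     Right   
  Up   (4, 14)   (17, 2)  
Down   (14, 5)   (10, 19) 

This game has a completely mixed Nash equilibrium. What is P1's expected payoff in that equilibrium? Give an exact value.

198/17

First find y, the probability P2 plays Left, from P1's indifference between Up and Down: 4y + 17(1−y) = 14y + 10(1−y), giving y = 7/17.
Since P1 is indifferent in equilibrium, P1's expected payoff equals the payoff from either row against (7/17, 10/17). Using Up: 4(7/17) + 17(10/17) = 198/17.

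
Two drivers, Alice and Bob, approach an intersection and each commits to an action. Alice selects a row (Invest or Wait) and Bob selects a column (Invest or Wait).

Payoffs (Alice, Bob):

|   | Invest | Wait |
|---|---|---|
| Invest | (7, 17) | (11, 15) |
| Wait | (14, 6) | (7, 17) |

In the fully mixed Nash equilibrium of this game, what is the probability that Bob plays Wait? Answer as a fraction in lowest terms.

Let q be the probability that Bob plays Invest. In a completely mixed equilibrium, Alice must be indifferent between Invest and Wait.
Alice's expected payoff from Invest is 7q + 11(1−q); from Wait it is 14q + 7(1−q).
Setting these equal: −4q + 11 = 7q + 7, so q = 4/11.
Therefore Bob plays Wait with probability 1 − 4/11 = 7/11.

7/11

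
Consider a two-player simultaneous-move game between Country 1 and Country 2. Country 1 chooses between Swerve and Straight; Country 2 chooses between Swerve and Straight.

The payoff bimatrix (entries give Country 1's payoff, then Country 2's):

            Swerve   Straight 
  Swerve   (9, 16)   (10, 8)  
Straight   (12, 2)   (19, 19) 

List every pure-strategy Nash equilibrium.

(Swerve, Swerve): Country 1 prefers Straight (12 > 9) — not an equilibrium.
(Swerve, Straight): Country 1 prefers Straight (19 > 10); Country 2 prefers Swerve (16 > 8) — not an equilibrium.
(Straight, Swerve): Country 2 prefers Straight (19 > 2) — not an equilibrium.
(Straight, Straight): Country 1 gets 19 ≥ 10 from Swerve, and Country 2 gets 19 ≥ 2 from Swerve — Nash equilibrium.

(Straight, Straight)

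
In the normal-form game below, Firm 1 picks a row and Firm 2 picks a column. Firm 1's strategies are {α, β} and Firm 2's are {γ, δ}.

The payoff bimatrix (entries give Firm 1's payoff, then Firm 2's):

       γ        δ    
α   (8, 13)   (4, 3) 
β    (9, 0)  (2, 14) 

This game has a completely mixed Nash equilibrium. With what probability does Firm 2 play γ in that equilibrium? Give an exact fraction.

Let c be the probability that Firm 2 plays γ. In a completely mixed equilibrium, Firm 1 must be indifferent between α and β.
Firm 1's expected payoff from α is 8c + 4(1−c); from β it is 9c + 2(1−c).
Setting these equal: 4c + 4 = 7c + 2, so c = 2/3.

2/3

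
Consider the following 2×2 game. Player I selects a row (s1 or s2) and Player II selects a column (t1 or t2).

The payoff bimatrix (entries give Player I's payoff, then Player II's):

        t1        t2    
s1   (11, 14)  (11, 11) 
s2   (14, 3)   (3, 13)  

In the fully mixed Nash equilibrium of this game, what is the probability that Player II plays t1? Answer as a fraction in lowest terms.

8/11

Let q be the probability that Player II plays t1. In a completely mixed equilibrium, Player I must be indifferent between s1 and s2.
Player I's expected payoff from s1 is 11q + 11(1−q); from s2 it is 14q + 3(1−q).
Setting these equal: 11 = 11q + 3, so q = 8/11.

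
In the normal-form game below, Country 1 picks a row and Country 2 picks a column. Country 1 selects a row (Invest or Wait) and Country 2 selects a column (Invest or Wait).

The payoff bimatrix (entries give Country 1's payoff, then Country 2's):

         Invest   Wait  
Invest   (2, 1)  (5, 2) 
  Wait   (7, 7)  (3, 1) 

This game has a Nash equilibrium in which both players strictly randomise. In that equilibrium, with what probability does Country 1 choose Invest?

Let r be the probability that Country 1 plays Invest. In a completely mixed equilibrium, Country 2 must be indifferent between Invest and Wait.
Country 2's expected payoff from Invest is r + 7(1−r); from Wait it is 2r + (1−r).
Setting these equal: −6r + 7 = r + 1, so r = 6/7.

6/7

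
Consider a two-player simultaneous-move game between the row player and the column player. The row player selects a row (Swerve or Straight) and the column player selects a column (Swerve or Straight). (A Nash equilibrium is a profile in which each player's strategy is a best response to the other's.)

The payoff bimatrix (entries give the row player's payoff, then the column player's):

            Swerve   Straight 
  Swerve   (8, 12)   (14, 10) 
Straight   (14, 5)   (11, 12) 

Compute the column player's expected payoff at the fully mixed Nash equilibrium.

94/9

First find p, the probability the row player plays Swerve, from the column player's indifference between Swerve and Straight: 12p + 5(1−p) = 10p + 12(1−p), giving p = 7/9.
Since the column player is indifferent in equilibrium, the column player's expected payoff equals the payoff from either column against (7/9, 2/9). Using Swerve: 12(7/9) + 5(2/9) = 94/9.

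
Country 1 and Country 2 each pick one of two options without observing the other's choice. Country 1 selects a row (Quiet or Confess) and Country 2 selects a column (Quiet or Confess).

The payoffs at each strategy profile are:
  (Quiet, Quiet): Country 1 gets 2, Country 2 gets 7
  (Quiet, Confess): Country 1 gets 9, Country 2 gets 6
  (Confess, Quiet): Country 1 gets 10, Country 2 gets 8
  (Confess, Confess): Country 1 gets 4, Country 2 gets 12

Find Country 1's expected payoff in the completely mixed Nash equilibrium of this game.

82/13

First find y, the probability Country 2 plays Quiet, from Country 1's indifference between Quiet and Confess: 2y + 9(1−y) = 10y + 4(1−y), giving y = 5/13.
Since Country 1 is indifferent in equilibrium, Country 1's expected payoff equals the payoff from either row against (5/13, 8/13). Using Quiet: 2(5/13) + 9(8/13) = 82/13.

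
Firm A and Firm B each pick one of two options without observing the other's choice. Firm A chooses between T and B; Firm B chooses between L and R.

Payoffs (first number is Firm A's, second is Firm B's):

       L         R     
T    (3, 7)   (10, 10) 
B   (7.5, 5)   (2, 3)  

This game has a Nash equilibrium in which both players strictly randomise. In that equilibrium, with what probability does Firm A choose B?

Let x be the probability that Firm A plays T. In a completely mixed equilibrium, Firm B must be indifferent between L and R.
Firm B's expected payoff from L is 7x + 5(1−x); from R it is 10x + 3(1−x).
Setting these equal: 2x + 5 = 7x + 3, so x = 2/5.
Therefore Firm A plays B with probability 1 − 2/5 = 3/5.

3/5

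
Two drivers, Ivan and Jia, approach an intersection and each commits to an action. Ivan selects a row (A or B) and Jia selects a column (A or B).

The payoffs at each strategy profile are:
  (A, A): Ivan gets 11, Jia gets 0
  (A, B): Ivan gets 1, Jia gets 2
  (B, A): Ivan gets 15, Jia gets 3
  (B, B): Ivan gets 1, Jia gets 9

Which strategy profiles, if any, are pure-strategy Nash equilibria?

(A, B) and (B, B)

(A, A): Ivan prefers B (15 > 11); Jia prefers B (2 > 0) — not an equilibrium.
(A, B): Ivan gets 1 ≥ 1 from B, and Jia gets 2 ≥ 0 from A — Nash equilibrium.
(B, A): Jia prefers B (9 > 3) — not an equilibrium.
(B, B): Ivan gets 1 ≥ 1 from A, and Jia gets 9 ≥ 3 from A — Nash equilibrium.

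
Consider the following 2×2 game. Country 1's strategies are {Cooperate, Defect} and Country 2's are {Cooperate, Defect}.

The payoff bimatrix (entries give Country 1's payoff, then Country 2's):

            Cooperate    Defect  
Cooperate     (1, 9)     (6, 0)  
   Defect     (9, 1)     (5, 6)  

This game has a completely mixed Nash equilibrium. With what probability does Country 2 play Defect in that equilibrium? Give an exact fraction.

Let y be the probability that Country 2 plays Cooperate. In a completely mixed equilibrium, Country 1 must be indifferent between Cooperate and Defect.
Country 1's expected payoff from Cooperate is y + 6(1−y); from Defect it is 9y + 5(1−y).
Setting these equal: −5y + 6 = 4y + 5, so y = 1/9.
Therefore Country 2 plays Defect with probability 1 − 1/9 = 8/9.

8/9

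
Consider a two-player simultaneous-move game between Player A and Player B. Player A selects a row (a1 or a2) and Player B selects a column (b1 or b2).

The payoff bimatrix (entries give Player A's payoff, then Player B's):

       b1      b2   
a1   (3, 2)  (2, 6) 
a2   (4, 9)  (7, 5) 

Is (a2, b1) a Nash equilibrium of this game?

Yes

At (a2, b1), Player A earns 4; switching to a1 would give 3, so Player A has no profitable deviation.
Player B earns 9; switching to b2 would give 5, so Player B has no profitable deviation.
Neither player can gain by a unilateral deviation, so this profile is a Nash equilibrium.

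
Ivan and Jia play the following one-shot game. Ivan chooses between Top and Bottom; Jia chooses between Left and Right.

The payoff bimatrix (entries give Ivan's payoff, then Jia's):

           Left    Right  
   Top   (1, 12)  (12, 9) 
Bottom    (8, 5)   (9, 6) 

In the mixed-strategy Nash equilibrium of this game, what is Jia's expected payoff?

First find p, the probability Ivan plays Top, from Jia's indifference between Left and Right: 12p + 5(1−p) = 9p + 6(1−p), giving p = 1/4.
Since Jia is indifferent in equilibrium, Jia's expected payoff equals the payoff from either column against (1/4, 3/4). Using Left: 12(1/4) + 5(3/4) = 27/4.

27/4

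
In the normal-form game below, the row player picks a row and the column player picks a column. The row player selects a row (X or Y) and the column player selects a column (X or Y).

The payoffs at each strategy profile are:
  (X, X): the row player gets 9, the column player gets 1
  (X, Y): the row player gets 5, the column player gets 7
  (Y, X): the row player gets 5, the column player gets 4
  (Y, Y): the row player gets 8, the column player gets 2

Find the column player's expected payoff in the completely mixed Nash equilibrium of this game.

First find x, the probability the row player plays X, from the column player's indifference between X and Y: x + 4(1−x) = 7x + 2(1−x), giving x = 1/4.
Since the column player is indifferent in equilibrium, the column player's expected payoff equals the payoff from either column against (1/4, 3/4). Using X: (1/4) + 4(3/4) = 13/4.

13/4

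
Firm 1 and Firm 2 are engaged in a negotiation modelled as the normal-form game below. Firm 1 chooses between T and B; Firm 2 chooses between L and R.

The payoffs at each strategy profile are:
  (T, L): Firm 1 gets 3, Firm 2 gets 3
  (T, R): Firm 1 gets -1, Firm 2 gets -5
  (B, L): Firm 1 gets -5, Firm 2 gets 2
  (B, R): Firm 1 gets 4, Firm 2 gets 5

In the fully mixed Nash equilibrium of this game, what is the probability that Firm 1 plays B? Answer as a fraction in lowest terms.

8/11

Let r be the probability that Firm 1 plays T. In a completely mixed equilibrium, Firm 2 must be indifferent between L and R.
Firm 2's expected payoff from L is 3r + 2(1−r); from R it is −5r + 5(1−r).
Setting these equal: r + 2 = −10r + 5, so r = 3/11.
Therefore Firm 1 plays B with probability 1 − 3/11 = 8/11.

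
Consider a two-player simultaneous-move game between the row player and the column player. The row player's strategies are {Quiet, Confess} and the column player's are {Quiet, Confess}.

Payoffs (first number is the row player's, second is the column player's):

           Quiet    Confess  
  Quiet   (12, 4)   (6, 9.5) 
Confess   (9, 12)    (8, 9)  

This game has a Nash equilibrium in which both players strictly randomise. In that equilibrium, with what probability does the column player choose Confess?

Let c be the probability that the column player plays Quiet. In a completely mixed equilibrium, the row player must be indifferent between Quiet and Confess.
The row player's expected payoff from Quiet is 12c + 6(1−c); from Confess it is 9c + 8(1−c).
Setting these equal: 6c + 6 = c + 8, so c = 2/5.
Therefore the column player plays Confess with probability 1 − 2/5 = 3/5.

3/5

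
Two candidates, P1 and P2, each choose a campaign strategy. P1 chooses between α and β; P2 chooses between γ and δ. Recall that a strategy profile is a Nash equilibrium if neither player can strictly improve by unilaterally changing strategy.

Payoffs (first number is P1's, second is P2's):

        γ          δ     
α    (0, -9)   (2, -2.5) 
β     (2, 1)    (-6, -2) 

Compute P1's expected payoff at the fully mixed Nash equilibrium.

First find q, the probability P2 plays γ, from P1's indifference between α and β: 2(1−q) = 2q − 6(1−q), giving q = 4/5.
Since P1 is indifferent in equilibrium, P1's expected payoff equals the payoff from either row against (4/5, 1/5). Using α: 2(1/5) = 2/5.

2/5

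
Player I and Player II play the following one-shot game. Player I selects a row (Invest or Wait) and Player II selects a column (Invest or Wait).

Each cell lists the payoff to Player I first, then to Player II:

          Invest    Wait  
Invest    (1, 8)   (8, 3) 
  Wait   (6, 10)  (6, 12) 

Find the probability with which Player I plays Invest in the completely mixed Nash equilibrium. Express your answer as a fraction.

2/7

Let p be the probability that Player I plays Invest. In a completely mixed equilibrium, Player II must be indifferent between Invest and Wait.
Player II's expected payoff from Invest is 8p + 10(1−p); from Wait it is 3p + 12(1−p).
Setting these equal: −2p + 10 = −9p + 12, so p = 2/7.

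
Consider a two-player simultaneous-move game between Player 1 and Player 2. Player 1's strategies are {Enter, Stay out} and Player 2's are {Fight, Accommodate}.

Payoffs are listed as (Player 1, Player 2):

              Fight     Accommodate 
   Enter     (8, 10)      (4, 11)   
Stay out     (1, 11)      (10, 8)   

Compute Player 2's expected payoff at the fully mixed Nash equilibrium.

41/4

First find x, the probability Player 1 plays Enter, from Player 2's indifference between Fight and Accommodate: 10x + 11(1−x) = 11x + 8(1−x), giving x = 3/4.
Since Player 2 is indifferent in equilibrium, Player 2's expected payoff equals the payoff from either column against (3/4, 1/4). Using Fight: 10(3/4) + 11(1/4) = 41/4.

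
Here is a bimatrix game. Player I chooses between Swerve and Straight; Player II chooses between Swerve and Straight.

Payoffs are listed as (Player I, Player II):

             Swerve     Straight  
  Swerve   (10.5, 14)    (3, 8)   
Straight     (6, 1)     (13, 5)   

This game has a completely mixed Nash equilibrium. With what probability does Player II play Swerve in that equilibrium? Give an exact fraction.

Let c be the probability that Player II plays Swerve. In a completely mixed equilibrium, Player I must be indifferent between Swerve and Straight.
Player I's expected payoff from Swerve is 10.5c + 3(1−c); from Straight it is 6c + 13(1−c).
Setting these equal: 7.5c + 3 = −7c + 13, so c = 20/29.

20/29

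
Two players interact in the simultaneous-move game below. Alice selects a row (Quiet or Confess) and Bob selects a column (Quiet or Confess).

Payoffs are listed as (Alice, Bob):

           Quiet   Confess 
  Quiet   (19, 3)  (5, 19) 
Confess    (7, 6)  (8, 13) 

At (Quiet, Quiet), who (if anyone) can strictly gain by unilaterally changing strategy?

Alice at (Quiet, Quiet) earns 19; deviating to Confess yields 7 — not better.
Bob earns 3; deviating to Confess yields 19 — a strict improvement.
Only Bob has a strictly profitable deviation.

Bob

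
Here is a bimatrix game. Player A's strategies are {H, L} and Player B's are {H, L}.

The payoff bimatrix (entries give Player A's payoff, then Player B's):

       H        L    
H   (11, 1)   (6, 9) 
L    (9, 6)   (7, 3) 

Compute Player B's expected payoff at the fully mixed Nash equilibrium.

51/11

First find x, the probability Player A plays H, from Player B's indifference between H and L: x + 6(1−x) = 9x + 3(1−x), giving x = 3/11.
Since Player B is indifferent in equilibrium, Player B's expected payoff equals the payoff from either column against (3/11, 8/11). Using H: (3/11) + 6(8/11) = 51/11.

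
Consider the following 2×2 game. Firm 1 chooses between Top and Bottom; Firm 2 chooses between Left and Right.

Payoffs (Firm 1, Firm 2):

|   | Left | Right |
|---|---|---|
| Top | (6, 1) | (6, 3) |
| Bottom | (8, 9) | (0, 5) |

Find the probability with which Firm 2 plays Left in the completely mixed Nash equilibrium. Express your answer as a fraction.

Let y be the probability that Firm 2 plays Left. In a completely mixed equilibrium, Firm 1 must be indifferent between Top and Bottom.
Firm 1's expected payoff from Top is 6y + 6(1−y); from Bottom it is 8y.
Setting these equal: 6 = 8y, so y = 3/4.

3/4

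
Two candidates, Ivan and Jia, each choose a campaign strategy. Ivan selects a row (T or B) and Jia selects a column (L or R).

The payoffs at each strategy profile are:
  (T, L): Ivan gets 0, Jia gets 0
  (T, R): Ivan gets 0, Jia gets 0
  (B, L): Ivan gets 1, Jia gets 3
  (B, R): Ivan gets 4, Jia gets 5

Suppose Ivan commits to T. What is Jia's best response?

either — both L and R are best responses

Against T, Jia earns 0 from L and 0 from R.
So either strategy is a best response.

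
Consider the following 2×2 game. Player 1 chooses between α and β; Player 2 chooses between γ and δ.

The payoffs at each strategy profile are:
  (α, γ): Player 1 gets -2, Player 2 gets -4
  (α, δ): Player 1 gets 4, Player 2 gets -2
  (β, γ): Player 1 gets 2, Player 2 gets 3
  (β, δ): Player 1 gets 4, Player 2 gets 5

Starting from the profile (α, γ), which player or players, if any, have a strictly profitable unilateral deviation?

Both

Player 1 at (α, γ) earns -2; deviating to β yields 2 — a strict improvement.
Player 2 earns -4; deviating to δ yields -2 — a strict improvement.
Both Player 1 and Player 2 have strictly profitable deviations.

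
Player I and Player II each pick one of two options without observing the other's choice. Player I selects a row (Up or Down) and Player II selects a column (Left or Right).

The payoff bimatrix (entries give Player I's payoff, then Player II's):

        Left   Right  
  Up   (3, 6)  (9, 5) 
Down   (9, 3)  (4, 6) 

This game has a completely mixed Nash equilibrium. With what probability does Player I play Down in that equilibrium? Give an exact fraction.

Let x be the probability that Player I plays Up. In a completely mixed equilibrium, Player II must be indifferent between Left and Right.
Player II's expected payoff from Left is 6x + 3(1−x); from Right it is 5x + 6(1−x).
Setting these equal: 3x + 3 = −x + 6, so x = 3/4.
Therefore Player I plays Down with probability 1 − 3/4 = 1/4.

1/4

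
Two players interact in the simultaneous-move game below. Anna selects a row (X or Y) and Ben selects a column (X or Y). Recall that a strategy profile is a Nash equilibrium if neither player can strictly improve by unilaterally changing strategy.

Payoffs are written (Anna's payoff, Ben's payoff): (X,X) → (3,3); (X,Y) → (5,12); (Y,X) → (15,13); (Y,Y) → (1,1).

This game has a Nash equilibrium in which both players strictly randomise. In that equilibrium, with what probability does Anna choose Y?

3/7

Let p be the probability that Anna plays X. In a completely mixed equilibrium, Ben must be indifferent between X and Y.
Ben's expected payoff from X is 3p + 13(1−p); from Y it is 12p + (1−p).
Setting these equal: −10p + 13 = 11p + 1, so p = 4/7.
Therefore Anna plays Y with probability 1 − 4/7 = 3/7.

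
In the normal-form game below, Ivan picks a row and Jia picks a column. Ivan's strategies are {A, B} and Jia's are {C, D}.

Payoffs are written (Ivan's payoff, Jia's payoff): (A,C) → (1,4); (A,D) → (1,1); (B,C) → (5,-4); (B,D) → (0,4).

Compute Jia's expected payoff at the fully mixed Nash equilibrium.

First find x, the probability Ivan plays A, from Jia's indifference between C and D: 4x − 4(1−x) = x + 4(1−x), giving x = 8/11.
Since Jia is indifferent in equilibrium, Jia's expected payoff equals the payoff from either column against (8/11, 3/11). Using C: 4(8/11) − 4(3/11) = 20/11.

20/11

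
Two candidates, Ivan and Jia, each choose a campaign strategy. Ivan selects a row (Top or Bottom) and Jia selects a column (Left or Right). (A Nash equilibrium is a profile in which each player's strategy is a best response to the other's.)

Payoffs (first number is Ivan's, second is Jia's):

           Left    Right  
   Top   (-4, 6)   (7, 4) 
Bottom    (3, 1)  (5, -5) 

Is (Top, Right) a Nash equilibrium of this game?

At (Top, Right), Ivan earns 7; switching to Bottom would give 5, so Ivan has no profitable deviation.
Jia earns 4; switching to Left would give 6, so Jia would deviate.
Since at least one player can profitably deviate, this is not a Nash equilibrium.

No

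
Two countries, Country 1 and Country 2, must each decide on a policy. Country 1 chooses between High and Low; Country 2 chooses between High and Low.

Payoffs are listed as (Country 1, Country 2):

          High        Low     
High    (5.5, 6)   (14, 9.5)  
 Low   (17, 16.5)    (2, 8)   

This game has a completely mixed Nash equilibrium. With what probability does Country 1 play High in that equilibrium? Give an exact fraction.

Let x be the probability that Country 1 plays High. In a completely mixed equilibrium, Country 2 must be indifferent between High and Low.
Country 2's expected payoff from High is 6x + 16.5(1−x); from Low it is 9.5x + 8(1−x).
Setting these equal: −10.5x + 16.5 = 1.5x + 8, so x = 17/24.

17/24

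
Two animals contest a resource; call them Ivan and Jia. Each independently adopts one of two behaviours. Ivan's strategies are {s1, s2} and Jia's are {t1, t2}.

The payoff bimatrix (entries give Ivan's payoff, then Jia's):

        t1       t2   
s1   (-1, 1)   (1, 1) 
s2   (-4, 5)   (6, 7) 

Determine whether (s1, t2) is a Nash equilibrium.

No

At (s1, t2), Ivan earns 1; switching to s2 would give 6, so Ivan would deviate.
Jia earns 1; switching to t1 would give 1, so Jia has no profitable deviation.
Since at least one player can profitably deviate, this is not a Nash equilibrium.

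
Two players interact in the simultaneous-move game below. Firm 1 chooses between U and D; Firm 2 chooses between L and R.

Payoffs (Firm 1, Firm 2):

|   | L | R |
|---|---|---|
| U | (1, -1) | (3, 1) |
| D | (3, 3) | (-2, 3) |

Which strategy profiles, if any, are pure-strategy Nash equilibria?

(U, L): Firm 1 prefers D (3 > 1); Firm 2 prefers R (1 > -1) — not an equilibrium.
(U, R): Firm 1 gets 3 ≥ -2 from D, and Firm 2 gets 1 ≥ -1 from L — Nash equilibrium.
(D, L): Firm 1 gets 3 ≥ 1 from U, and Firm 2 gets 3 ≥ 3 from R — Nash equilibrium.
(D, R): Firm 1 prefers U (3 > -2) — not an equilibrium.

(U, R) and (D, L)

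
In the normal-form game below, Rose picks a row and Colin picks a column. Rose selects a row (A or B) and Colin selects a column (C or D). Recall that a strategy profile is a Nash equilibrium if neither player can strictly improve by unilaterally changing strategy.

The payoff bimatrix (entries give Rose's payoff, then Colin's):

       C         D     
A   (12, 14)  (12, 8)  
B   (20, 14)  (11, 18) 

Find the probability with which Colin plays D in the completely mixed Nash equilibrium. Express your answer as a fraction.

Let y be the probability that Colin plays C. In a completely mixed equilibrium, Rose must be indifferent between A and B.
Rose's expected payoff from A is 12y + 12(1−y); from B it is 20y + 11(1−y).
Setting these equal: 12 = 9y + 11, so y = 1/9.
Therefore Colin plays D with probability 1 − 1/9 = 8/9.

8/9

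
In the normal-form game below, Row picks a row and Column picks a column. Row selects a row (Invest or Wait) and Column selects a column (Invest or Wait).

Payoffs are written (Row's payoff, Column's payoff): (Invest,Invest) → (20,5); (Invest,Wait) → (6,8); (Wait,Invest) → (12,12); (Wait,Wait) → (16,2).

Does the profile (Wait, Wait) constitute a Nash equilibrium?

No

At (Wait, Wait), Row earns 16; switching to Invest would give 6, so Row has no profitable deviation.
Column earns 2; switching to Invest would give 12, so Column would deviate.
Since at least one player can profitably deviate, this is not a Nash equilibrium.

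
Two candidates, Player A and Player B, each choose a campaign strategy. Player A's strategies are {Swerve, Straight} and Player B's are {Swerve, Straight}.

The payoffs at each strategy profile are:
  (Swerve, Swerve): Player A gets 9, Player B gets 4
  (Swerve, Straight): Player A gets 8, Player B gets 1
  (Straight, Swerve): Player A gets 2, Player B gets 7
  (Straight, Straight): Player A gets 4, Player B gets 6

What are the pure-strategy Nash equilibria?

(Swerve, Swerve)

(Swerve, Swerve): Player A gets 9 ≥ 2 from Straight, and Player B gets 4 ≥ 1 from Straight — Nash equilibrium.
(Swerve, Straight): Player B prefers Swerve (4 > 1) — not an equilibrium.
(Straight, Swerve): Player A prefers Swerve (9 > 2) — not an equilibrium.
(Straight, Straight): Player A prefers Swerve (8 > 4); Player B prefers Swerve (7 > 6) — not an equilibrium.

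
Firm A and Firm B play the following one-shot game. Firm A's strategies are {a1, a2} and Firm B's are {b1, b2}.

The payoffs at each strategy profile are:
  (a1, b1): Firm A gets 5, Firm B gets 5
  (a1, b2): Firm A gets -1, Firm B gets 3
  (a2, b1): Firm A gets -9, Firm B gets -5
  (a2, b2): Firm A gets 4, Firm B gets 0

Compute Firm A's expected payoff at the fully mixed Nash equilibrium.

11/19

First find y, the probability Firm B plays b1, from Firm A's indifference between a1 and a2: 5y − (1−y) = −9y + 4(1−y), giving y = 5/19.
Since Firm A is indifferent in equilibrium, Firm A's expected payoff equals the payoff from either row against (5/19, 14/19). Using a1: 5(5/19) − (14/19) = 11/19.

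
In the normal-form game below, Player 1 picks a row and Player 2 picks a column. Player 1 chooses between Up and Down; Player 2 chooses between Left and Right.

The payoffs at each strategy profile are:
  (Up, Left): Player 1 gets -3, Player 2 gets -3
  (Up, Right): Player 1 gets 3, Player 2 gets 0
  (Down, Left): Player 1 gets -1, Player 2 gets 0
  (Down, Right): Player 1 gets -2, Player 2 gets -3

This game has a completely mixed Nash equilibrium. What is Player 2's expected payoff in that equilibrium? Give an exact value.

First find p, the probability Player 1 plays Up, from Player 2's indifference between Left and Right: −3p = −3(1−p), giving p = 1/2.
Since Player 2 is indifferent in equilibrium, Player 2's expected payoff equals the payoff from either column against (1/2, 1/2). Using Left: −3(1/2) = -3/2.

-3/2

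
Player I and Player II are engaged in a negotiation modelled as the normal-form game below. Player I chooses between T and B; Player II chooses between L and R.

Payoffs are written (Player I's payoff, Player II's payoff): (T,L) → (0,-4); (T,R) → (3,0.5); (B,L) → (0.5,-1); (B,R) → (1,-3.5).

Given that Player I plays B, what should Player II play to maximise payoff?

Against B, Player II earns -1 from L and -3.5 from R.
So L is the best response.

L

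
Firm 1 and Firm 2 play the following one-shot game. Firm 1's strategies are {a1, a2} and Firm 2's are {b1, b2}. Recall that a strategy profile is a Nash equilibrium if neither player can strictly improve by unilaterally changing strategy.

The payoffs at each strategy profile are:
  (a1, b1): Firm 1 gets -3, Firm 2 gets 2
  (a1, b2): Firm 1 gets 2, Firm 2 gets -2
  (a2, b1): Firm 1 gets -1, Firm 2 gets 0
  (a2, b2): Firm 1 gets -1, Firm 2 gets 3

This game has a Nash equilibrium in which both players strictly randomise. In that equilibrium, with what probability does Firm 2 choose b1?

Let c be the probability that Firm 2 plays b1. In a completely mixed equilibrium, Firm 1 must be indifferent between a1 and a2.
Firm 1's expected payoff from a1 is −3c + 2(1−c); from a2 it is −c − (1−c).
Setting these equal: −5c + 2 = -1, so c = 3/5.

3/5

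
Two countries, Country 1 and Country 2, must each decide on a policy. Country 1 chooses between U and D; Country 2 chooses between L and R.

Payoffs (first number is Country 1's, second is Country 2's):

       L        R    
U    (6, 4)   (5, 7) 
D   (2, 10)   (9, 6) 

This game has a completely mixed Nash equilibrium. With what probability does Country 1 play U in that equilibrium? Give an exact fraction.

Let r be the probability that Country 1 plays U. In a completely mixed equilibrium, Country 2 must be indifferent between L and R.
Country 2's expected payoff from L is 4r + 10(1−r); from R it is 7r + 6(1−r).
Setting these equal: −6r + 10 = r + 6, so r = 4/7.

4/7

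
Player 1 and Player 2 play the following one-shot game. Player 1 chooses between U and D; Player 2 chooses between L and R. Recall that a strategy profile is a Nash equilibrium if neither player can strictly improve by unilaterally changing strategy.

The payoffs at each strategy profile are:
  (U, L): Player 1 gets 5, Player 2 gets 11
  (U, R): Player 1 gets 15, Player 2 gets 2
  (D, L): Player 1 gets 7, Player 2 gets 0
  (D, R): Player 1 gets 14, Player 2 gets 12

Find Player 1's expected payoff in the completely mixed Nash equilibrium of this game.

First find y, the probability Player 2 plays L, from Player 1's indifference between U and D: 5y + 15(1−y) = 7y + 14(1−y), giving y = 1/3.
Since Player 1 is indifferent in equilibrium, Player 1's expected payoff equals the payoff from either row against (1/3, 2/3). Using U: 5(1/3) + 15(2/3) = 35/3.

35/3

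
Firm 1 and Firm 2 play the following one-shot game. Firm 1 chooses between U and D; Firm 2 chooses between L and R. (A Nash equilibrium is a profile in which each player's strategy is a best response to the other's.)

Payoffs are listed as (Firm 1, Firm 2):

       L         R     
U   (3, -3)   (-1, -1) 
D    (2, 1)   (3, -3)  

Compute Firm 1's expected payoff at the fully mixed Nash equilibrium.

First find q, the probability Firm 2 plays L, from Firm 1's indifference between U and D: 3q − (1−q) = 2q + 3(1−q), giving q = 4/5.
Since Firm 1 is indifferent in equilibrium, Firm 1's expected payoff equals the payoff from either row against (4/5, 1/5). Using U: 3(4/5) − (1/5) = 11/5.

11/5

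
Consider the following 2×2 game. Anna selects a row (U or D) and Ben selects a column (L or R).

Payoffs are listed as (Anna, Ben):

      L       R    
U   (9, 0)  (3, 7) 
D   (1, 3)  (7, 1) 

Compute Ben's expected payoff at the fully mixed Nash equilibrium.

7/3

First find x, the probability Anna plays U, from Ben's indifference between L and R: 3(1−x) = 7x + (1−x), giving x = 2/9.
Since Ben is indifferent in equilibrium, Ben's expected payoff equals the payoff from either column against (2/9, 7/9). Using L: 3(7/9) = 7/3.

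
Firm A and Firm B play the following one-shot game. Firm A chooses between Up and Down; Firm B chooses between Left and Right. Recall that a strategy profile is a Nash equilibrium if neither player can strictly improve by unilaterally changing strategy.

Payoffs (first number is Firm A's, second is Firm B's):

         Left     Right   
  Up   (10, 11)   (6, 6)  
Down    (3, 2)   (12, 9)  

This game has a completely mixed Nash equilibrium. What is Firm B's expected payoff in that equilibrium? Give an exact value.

29/4

First find p, the probability Firm A plays Up, from Firm B's indifference between Left and Right: 11p + 2(1−p) = 6p + 9(1−p), giving p = 7/12.
Since Firm B is indifferent in equilibrium, Firm B's expected payoff equals the payoff from either column against (7/12, 5/12). Using Left: 11(7/12) + 2(5/12) = 29/4.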